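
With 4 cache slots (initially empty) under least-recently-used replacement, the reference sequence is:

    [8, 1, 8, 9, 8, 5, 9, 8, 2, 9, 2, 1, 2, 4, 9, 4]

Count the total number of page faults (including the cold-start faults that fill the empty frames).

8 -> miss, frames {8}
1 -> miss, frames {8,1}
8 -> hit
9 -> miss, frames {1,8,9}
8 -> hit
5 -> miss, frames {1,9,8,5}
9 -> hit
8 -> hit
2 -> miss, evict 1, frames {5,9,8,2}
9 -> hit
2 -> hit
1 -> miss, evict 5, frames {8,9,2,1}
2 -> hit
4 -> miss, evict 8, frames {9,1,2,4}
9 -> hit
4 -> hit
Page faults: 7.

7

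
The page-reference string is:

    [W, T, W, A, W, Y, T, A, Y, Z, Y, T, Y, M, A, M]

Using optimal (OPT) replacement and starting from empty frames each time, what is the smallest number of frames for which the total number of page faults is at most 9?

3

f=1: 16 faults
f=2: 10 faults
f=3: 7 faults
f=4: 6 faults
f=5: 6 faults
f=6: 6 faults
Smallest f with faults ≤ 9 is 3.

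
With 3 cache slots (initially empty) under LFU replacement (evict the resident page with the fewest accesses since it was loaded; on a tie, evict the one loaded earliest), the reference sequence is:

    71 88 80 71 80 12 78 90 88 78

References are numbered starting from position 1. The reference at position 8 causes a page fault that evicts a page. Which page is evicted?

78

pos 1: 71 -> miss, frames (71)
pos 2: 88 -> miss, frames (71 88)
pos 3: 80 -> miss, frames (71 88 80)
pos 4: 71 -> hit
pos 5: 80 -> hit
pos 6: 12 -> miss, evict 88, frames (71 80 12)
pos 7: 78 -> miss, evict 12, frames (71 80 78)
pos 8: 90 -> miss, evict 78, frames (71 80 90)
At position 8, page 78 is evicted.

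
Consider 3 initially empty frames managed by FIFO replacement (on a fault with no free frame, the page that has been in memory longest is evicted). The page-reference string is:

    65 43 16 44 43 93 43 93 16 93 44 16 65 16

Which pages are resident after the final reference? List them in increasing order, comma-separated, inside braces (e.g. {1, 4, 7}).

65 → miss, frames (65)
43 → miss, frames (65 43)
16 → miss, frames (65 43 16)
44 → miss, evict 65, frames (43 16 44)
43 → hit
93 → miss, evict 43, frames (16 44 93)
43 → miss, evict 16, frames (44 93 43)
93 → hit
16 → miss, evict 44, frames (93 43 16)
93 → hit
44 → miss, evict 93, frames (43 16 44)
16 → hit
65 → miss, evict 43, frames (16 44 65)
16 → hit

{16, 44, 65}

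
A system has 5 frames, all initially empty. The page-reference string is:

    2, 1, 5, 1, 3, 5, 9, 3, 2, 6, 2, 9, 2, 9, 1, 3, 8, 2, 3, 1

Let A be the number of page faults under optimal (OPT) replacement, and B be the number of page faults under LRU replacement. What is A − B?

Under OPT: F F F . F . F . . F . . . . . . F . . . → 7 faults.
Under LRU: F F F . F . F . . F . . . . F . F . . . → 8 faults.
A − B = 7 − 8 = -1.

-1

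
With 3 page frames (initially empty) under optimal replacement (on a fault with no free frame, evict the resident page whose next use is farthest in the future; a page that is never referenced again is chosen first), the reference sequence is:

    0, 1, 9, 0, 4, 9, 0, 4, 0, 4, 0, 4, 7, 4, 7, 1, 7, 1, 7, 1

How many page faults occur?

0 -> fault, frames (0)
1 -> fault, frames (0 1)
9 -> fault, frames (0 1 9)
0 -> hit
4 -> fault, evict 1, frames (0 9 4)
9 -> hit
0 -> hit
4 -> hit
0 -> hit
4 -> hit
0 -> hit
4 -> hit
7 -> fault, evict 9, frames (0 4 7)
4 -> hit
7 -> hit
1 -> fault, evict 4, frames (0 7 1)
7 -> hit
1 -> hit
7 -> hit
1 -> hit
Page faults: 6.

6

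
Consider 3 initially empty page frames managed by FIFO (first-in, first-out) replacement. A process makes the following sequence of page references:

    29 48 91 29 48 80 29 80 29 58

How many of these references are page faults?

6

29 → fault, frames (29)
48 → fault, frames (29 48)
91 → fault, frames (29 48 91)
29 → hit
48 → hit
80 → fault, evict 29, frames (48 91 80)
29 → fault, evict 48, frames (91 80 29)
80 → hit
29 → hit
58 → fault, evict 91, frames (80 29 58)
Page faults: 6.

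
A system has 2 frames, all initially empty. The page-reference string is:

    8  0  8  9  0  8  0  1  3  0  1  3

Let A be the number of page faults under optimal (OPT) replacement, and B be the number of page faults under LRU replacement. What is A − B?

-3

Under OPT: F F . F . F . F F . F . → 7 faults.
Under LRU: F F . F F F . F F F F F → 10 faults.
A − B = 7 − 10 = -3.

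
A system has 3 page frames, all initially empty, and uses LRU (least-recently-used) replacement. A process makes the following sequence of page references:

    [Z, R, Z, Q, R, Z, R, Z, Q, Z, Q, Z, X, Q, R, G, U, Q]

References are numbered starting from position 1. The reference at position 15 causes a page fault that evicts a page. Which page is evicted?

pos 1: Z: fault, frames {Z}
pos 2: R: fault, frames {Z,R}
pos 3: Z: hit
pos 4: Q: fault, frames {R,Z,Q}
pos 5: R: hit
pos 6: Z: hit
pos 7: R: hit
pos 8: Z: hit
pos 9: Q: hit
pos 10: Z: hit
pos 11: Q: hit
pos 12: Z: hit
pos 13: X: fault, evict R, frames {Q,Z,X}
pos 14: Q: hit
pos 15: R: fault, evict Z, frames {X,Q,R}
At position 15, page Z is evicted.

Z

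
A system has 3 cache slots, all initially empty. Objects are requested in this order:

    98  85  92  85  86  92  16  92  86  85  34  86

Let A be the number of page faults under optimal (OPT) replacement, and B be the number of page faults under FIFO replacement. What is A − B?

Under OPT: F F F . F . F . . F F . → 7 faults.
Under FIFO: F F F . F . F . . F F F → 8 faults.
A − B = 7 − 8 = -1.

-1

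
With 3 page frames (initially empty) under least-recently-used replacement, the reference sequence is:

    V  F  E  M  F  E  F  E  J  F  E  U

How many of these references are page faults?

V: miss, frames {V}
F: miss, frames {V,F}
E: miss, frames {V,F,E}
M: miss, evict V, frames {F,E,M}
F: hit
E: hit
F: hit
E: hit
J: miss, evict M, frames {F,E,J}
F: hit
E: hit
U: miss, evict J, frames {F,E,U}
Page faults: 6.

6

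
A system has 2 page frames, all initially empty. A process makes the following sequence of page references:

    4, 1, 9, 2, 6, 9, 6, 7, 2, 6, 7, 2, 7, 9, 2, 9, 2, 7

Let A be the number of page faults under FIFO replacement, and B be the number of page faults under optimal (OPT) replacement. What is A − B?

3

Under FIFO: F F F F F F . F F F F F . F . . . F → 13 faults.
Under OPT: F F F F F . . F F . F . . F . . . F → 10 faults.
A − B = 13 − 10 = 3.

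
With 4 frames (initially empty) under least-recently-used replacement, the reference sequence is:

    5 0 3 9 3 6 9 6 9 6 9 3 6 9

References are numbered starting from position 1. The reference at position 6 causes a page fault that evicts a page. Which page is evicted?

5

pos 1: 5: miss, frames {5}
pos 2: 0: miss, frames {5,0}
pos 3: 3: miss, frames {5,0,3}
pos 4: 9: miss, frames {5,0,3,9}
pos 5: 3: hit
pos 6: 6: miss, evict 5, frames {0,9,3,6}
At position 6, page 5 is evicted.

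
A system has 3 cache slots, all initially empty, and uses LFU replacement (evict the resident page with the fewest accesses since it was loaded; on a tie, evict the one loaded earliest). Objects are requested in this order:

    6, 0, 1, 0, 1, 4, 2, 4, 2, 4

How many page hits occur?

2

6 → fault, frames {6}
0 → fault, frames {6,0}
1 → fault, frames {6,0,1}
0 → hit
1 → hit
4 → fault, evict 6, frames {0,1,4}
2 → fault, evict 4, frames {0,1,2}
4 → fault, evict 2, frames {0,1,4}
2 → fault, evict 4, frames {0,1,2}
4 → fault, evict 2, frames {0,1,4}
Hits: 2.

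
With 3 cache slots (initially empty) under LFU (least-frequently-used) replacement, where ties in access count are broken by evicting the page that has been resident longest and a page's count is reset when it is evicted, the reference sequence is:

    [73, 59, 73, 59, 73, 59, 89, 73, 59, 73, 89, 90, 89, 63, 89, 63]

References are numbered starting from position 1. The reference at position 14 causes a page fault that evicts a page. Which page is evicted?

pos 1: 73 -> miss, frames (73)
pos 2: 59 -> miss, frames (73 59)
pos 3: 73 -> hit
pos 4: 59 -> hit
pos 5: 73 -> hit
pos 6: 59 -> hit
pos 7: 89 -> miss, frames (73 59 89)
pos 8: 73 -> hit
pos 9: 59 -> hit
pos 10: 73 -> hit
pos 11: 89 -> hit
pos 12: 90 -> miss, evict 89, frames (73 59 90)
pos 13: 89 -> miss, evict 90, frames (73 59 89)
pos 14: 63 -> miss, evict 89, frames (73 59 63)
At position 14, page 89 is evicted.

89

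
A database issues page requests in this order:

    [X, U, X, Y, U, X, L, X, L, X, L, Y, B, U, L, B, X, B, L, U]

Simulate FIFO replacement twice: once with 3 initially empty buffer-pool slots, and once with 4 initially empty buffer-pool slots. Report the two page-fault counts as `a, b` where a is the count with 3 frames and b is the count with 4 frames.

11, 7

3 frames: F F . F . . F F . . . . F F F . F F . F → 11 faults.
4 frames: F F . F . . F . . . . . F . . . F . . F → 7 faults.
7 < 11: adding a frame reduced faults, as is typical.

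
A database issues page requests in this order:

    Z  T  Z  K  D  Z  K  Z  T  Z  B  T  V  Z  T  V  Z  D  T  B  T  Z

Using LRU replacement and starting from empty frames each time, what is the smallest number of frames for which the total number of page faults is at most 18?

f=1: 22 faults
f=2: 18 faults
f=3: 12 faults
f=4: 8 faults
f=5: 7 faults
f=6: 6 faults
Smallest f with faults ≤ 18 is 2.

2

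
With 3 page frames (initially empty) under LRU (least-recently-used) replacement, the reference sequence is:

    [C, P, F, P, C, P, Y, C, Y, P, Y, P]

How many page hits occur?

8

C -> miss, frames (C)
P -> miss, frames (C P)
F -> miss, frames (C P F)
P -> hit
C -> hit
P -> hit
Y -> miss, evict F, frames (C P Y)
C -> hit
Y -> hit
P -> hit
Y -> hit
P -> hit
Hits: 8.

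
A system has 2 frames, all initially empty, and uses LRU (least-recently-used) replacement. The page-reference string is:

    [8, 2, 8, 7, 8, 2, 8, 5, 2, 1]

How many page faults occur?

8: fault, frames (8)
2: fault, frames (8 2)
8: hit
7: fault, evict 2, frames (8 7)
8: hit
2: fault, evict 7, frames (8 2)
8: hit
5: fault, evict 2, frames (8 5)
2: fault, evict 8, frames (5 2)
1: fault, evict 5, frames (2 1)
Page faults: 7.

7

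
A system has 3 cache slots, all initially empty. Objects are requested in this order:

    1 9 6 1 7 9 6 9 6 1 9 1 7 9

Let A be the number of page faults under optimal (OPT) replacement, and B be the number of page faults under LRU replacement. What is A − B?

Under OPT: F F F . F . . . . F . . . . → 5 faults.
Under LRU: F F F . F F F . . F . . F . → 8 faults.
A − B = 5 − 8 = -3.

-3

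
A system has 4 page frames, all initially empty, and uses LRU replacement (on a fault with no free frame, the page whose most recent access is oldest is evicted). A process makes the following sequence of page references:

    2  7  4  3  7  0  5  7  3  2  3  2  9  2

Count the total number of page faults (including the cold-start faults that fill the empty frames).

8

2 → fault, frames (2)
7 → fault, frames (2 7)
4 → fault, frames (2 7 4)
3 → fault, frames (2 7 4 3)
7 → hit
0 → fault, evict 2, frames (4 3 7 0)
5 → fault, evict 4, frames (3 7 0 5)
7 → hit
3 → hit
2 → fault, evict 0, frames (5 7 3 2)
3 → hit
2 → hit
9 → fault, evict 5, frames (7 3 2 9)
2 → hit
Page faults: 8.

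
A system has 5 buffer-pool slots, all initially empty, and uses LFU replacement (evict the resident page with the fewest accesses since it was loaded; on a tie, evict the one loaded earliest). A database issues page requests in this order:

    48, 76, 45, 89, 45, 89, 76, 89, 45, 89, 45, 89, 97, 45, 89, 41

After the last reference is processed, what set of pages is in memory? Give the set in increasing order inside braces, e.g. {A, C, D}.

48: fault, frames {48}
76: fault, frames {48,76}
45: fault, frames {48,76,45}
89: fault, frames {48,76,45,89}
45: hit
89: hit
76: hit
89: hit
45: hit
89: hit
45: hit
89: hit
97: fault, frames {48,76,45,89,97}
45: hit
89: hit
41: fault, evict 48, frames {76,45,89,97,41}

{41, 45, 76, 89, 97}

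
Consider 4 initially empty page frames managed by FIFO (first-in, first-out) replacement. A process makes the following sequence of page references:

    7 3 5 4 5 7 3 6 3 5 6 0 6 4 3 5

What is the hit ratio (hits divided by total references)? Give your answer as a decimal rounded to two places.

7 → miss, frames [7]
3 → miss, frames [7, 3]
5 → miss, frames [7, 3, 5]
4 → miss, frames [7, 3, 5, 4]
5 → hit
7 → hit
3 → hit
6 → miss, evict 7, frames [3, 5, 4, 6]
3 → hit
5 → hit
6 → hit
0 → miss, evict 3, frames [5, 4, 6, 0]
6 → hit
4 → hit
3 → miss, evict 5, frames [4, 6, 0, 3]
5 → miss, evict 4, frames [6, 0, 3, 5]
Hits: 8 of 16 references → 8/16 = 0.5000.

0.50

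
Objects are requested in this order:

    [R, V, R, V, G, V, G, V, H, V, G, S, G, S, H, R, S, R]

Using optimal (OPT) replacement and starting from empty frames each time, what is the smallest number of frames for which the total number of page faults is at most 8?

f=1: 18 faults
f=2: 8 faults
f=3: 6 faults
f=4: 5 faults
f=5: 5 faults
Smallest f with faults ≤ 8 is 2.

2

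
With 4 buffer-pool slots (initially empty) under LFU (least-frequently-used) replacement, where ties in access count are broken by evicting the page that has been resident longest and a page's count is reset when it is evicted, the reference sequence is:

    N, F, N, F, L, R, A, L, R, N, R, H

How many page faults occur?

8

N: fault, frames (N)
F: fault, frames (N F)
N: hit
F: hit
L: fault, frames (N F L)
R: fault, frames (N F L R)
A: fault, evict L, frames (N F R A)
L: fault, evict R, frames (N F A L)
R: fault, evict A, frames (N F L R)
N: hit
R: hit
H: fault, evict L, frames (N F R H)
Page faults: 8.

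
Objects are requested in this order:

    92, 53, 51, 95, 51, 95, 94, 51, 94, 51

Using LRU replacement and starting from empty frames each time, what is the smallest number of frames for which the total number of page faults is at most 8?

2

f=1: 10 faults
f=2: 6 faults
f=3: 5 faults
f=4: 5 faults
f=5: 5 faults
Smallest f with faults ≤ 8 is 2.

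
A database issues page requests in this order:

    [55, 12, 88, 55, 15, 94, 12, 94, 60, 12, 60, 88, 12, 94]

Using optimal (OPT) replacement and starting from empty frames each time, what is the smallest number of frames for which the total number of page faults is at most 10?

2

f=1: 14 faults
f=2: 9 faults
f=3: 7 faults
f=4: 6 faults
f=5: 6 faults
f=6: 6 faults
Smallest f with faults ≤ 10 is 2.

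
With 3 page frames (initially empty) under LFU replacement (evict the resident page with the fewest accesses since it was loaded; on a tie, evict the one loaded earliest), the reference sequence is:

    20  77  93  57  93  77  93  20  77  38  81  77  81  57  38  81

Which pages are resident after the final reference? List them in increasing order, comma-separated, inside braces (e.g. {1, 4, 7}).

20 -> miss, frames [20]
77 -> miss, frames [20, 77]
93 -> miss, frames [20, 77, 93]
57 -> miss, evict 20, frames [77, 93, 57]
93 -> hit
77 -> hit
93 -> hit
20 -> miss, evict 57, frames [77, 93, 20]
77 -> hit
38 -> miss, evict 20, frames [77, 93, 38]
81 -> miss, evict 38, frames [77, 93, 81]
77 -> hit
81 -> hit
57 -> miss, evict 81, frames [77, 93, 57]
38 -> miss, evict 57, frames [77, 93, 38]
81 -> miss, evict 38, frames [77, 93, 81]

{77, 81, 93}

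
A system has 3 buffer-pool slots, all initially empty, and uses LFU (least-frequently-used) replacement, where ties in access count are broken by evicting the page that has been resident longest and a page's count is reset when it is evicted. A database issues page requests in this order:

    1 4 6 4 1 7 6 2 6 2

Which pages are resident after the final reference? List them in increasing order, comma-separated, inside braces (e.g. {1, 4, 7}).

1 -> fault, frames {1}
4 -> fault, frames {1,4}
6 -> fault, frames {1,4,6}
4 -> hit
1 -> hit
7 -> fault, evict 6, frames {1,4,7}
6 -> fault, evict 7, frames {1,4,6}
2 -> fault, evict 6, frames {1,4,2}
6 -> fault, evict 2, frames {1,4,6}
2 -> fault, evict 6, frames {1,4,2}

{1, 2, 4}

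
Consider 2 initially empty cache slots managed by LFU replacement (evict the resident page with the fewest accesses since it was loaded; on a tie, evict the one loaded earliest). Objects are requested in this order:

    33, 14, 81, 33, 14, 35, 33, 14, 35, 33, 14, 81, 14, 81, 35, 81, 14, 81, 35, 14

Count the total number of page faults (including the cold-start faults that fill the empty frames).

33 → fault, frames (33)
14 → fault, frames (33 14)
81 → fault, evict 33, frames (14 81)
33 → fault, evict 14, frames (81 33)
14 → fault, evict 81, frames (33 14)
35 → fault, evict 33, frames (14 35)
33 → fault, evict 14, frames (35 33)
14 → fault, evict 35, frames (33 14)
35 → fault, evict 33, frames (14 35)
33 → fault, evict 14, frames (35 33)
14 → fault, evict 35, frames (33 14)
81 → fault, evict 33, frames (14 81)
14 → hit
81 → hit
35 → fault, evict 14, frames (81 35)
81 → hit
14 → fault, evict 35, frames (81 14)
81 → hit
35 → fault, evict 14, frames (81 35)
14 → fault, evict 35, frames (81 14)
Page faults: 16.

16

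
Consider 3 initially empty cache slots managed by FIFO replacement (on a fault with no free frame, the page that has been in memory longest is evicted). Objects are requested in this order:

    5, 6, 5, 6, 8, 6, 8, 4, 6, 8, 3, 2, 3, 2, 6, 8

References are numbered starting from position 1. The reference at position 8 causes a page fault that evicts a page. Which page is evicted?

pos 1: 5 -> fault, frames {5}
pos 2: 6 -> fault, frames {5,6}
pos 3: 5 -> hit
pos 4: 6 -> hit
pos 5: 8 -> fault, frames {5,6,8}
pos 6: 6 -> hit
pos 7: 8 -> hit
pos 8: 4 -> fault, evict 5, frames {6,8,4}
At position 8, page 5 is evicted.

5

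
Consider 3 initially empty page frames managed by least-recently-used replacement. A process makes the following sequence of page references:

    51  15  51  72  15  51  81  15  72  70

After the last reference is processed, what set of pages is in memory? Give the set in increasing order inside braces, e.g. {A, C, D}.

51: fault, frames (51)
15: fault, frames (51 15)
51: hit
72: fault, frames (15 51 72)
15: hit
51: hit
81: fault, evict 72, frames (15 51 81)
15: hit
72: fault, evict 51, frames (81 15 72)
70: fault, evict 81, frames (15 72 70)

{15, 70, 72}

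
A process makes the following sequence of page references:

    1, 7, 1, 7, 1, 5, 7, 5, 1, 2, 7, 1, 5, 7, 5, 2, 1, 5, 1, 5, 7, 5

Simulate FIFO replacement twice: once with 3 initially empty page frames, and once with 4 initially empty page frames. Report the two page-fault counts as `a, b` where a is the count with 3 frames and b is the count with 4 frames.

11, 4

3 frames: F F . . . F . . . F . F . F F F F . . . F F → 11 faults.
4 frames: F F . . . F . . . F . . . . . . . . . . . . → 4 faults.
4 < 11: adding a frame reduced faults, as is typical.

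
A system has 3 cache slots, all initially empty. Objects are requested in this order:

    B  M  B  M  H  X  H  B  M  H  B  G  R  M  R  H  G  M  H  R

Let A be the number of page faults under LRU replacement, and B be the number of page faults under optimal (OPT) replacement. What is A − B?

4

Under LRU: F F . . F F . F F . . F F F . F F F . F → 13 faults.
Under OPT: F F . . F F . . F . . F F . . . F . . F → 9 faults.
A − B = 13 − 9 = 4.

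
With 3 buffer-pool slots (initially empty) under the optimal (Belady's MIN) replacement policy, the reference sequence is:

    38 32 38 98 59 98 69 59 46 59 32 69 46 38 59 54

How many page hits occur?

38 -> miss, frames {38}
32 -> miss, frames {38,32}
38 -> hit
98 -> miss, frames {38,32,98}
59 -> miss, evict 38, frames {32,98,59}
98 -> hit
69 -> miss, evict 98, frames {32,59,69}
59 -> hit
46 -> miss, evict 69, frames {32,59,46}
59 -> hit
32 -> hit
69 -> miss, evict 32, frames {59,46,69}
46 -> hit
38 -> miss, evict 69, frames {59,46,38}
59 -> hit
54 -> miss, evict 38, frames {59,46,54}
Hits: 7.

7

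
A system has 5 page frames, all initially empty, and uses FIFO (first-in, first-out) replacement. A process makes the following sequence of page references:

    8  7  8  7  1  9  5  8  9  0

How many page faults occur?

8 → miss, frames [8]
7 → miss, frames [8, 7]
8 → hit
7 → hit
1 → miss, frames [8, 7, 1]
9 → miss, frames [8, 7, 1, 9]
5 → miss, frames [8, 7, 1, 9, 5]
8 → hit
9 → hit
0 → miss, evict 8, frames [7, 1, 9, 5, 0]
Page faults: 6.

6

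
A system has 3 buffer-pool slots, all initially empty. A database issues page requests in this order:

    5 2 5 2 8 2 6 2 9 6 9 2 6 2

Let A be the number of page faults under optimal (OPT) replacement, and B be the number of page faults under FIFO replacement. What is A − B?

Under OPT: F F . . F . F . F . . . . . → 5 faults.
Under FIFO: F F . . F . F . F . . F . . → 6 faults.
A − B = 5 − 6 = -1.

-1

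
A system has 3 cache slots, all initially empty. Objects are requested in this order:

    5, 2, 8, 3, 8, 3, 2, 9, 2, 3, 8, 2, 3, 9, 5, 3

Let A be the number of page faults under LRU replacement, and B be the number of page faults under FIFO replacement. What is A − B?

-2

Under LRU: F F F F . . . F . . F . . F F . → 8 faults.
Under FIFO: F F F F . . . F F . F . F F F . → 10 faults.
A − B = 8 − 10 = -2.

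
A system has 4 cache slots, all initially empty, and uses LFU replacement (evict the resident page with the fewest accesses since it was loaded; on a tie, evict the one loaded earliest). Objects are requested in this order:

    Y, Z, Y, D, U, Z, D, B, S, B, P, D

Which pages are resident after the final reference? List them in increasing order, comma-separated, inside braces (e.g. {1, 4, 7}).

Y: fault, frames [Y]
Z: fault, frames [Y, Z]
Y: hit
D: fault, frames [Y, Z, D]
U: fault, frames [Y, Z, D, U]
Z: hit
D: hit
B: fault, evict U, frames [Y, Z, D, B]
S: fault, evict B, frames [Y, Z, D, S]
B: fault, evict S, frames [Y, Z, D, B]
P: fault, evict B, frames [Y, Z, D, P]
D: hit

{D, P, Y, Z}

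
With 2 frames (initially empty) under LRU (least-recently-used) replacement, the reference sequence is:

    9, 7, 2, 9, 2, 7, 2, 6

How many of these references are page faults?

6

9 -> fault, frames {9}
7 -> fault, frames {9,7}
2 -> fault, evict 9, frames {7,2}
9 -> fault, evict 7, frames {2,9}
2 -> hit
7 -> fault, evict 9, frames {2,7}
2 -> hit
6 -> fault, evict 7, frames {2,6}
Page faults: 6.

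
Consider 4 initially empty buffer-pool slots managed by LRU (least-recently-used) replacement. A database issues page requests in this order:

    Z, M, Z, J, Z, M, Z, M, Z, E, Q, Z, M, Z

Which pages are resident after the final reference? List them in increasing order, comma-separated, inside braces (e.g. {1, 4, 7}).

{E, M, Q, Z}

Z: fault, frames [Z]
M: fault, frames [Z, M]
Z: hit
J: fault, frames [M, Z, J]
Z: hit
M: hit
Z: hit
M: hit
Z: hit
E: fault, frames [J, M, Z, E]
Q: fault, evict J, frames [M, Z, E, Q]
Z: hit
M: hit
Z: hit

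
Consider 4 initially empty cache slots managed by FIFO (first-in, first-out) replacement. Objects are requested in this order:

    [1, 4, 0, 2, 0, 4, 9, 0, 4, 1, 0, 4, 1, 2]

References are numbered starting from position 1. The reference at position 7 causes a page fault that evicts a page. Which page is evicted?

1

pos 1: 1 → fault, frames (1)
pos 2: 4 → fault, frames (1 4)
pos 3: 0 → fault, frames (1 4 0)
pos 4: 2 → fault, frames (1 4 0 2)
pos 5: 0 → hit
pos 6: 4 → hit
pos 7: 9 → fault, evict 1, frames (4 0 2 9)
At position 7, page 1 is evicted.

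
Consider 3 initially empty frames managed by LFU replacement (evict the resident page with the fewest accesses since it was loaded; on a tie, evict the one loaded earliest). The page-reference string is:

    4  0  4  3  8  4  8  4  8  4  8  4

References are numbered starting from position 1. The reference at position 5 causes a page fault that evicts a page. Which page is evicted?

0

pos 1: 4 -> fault, frames {4}
pos 2: 0 -> fault, frames {4,0}
pos 3: 4 -> hit
pos 4: 3 -> fault, frames {4,0,3}
pos 5: 8 -> fault, evict 0, frames {4,3,8}
At position 5, page 0 is evicted.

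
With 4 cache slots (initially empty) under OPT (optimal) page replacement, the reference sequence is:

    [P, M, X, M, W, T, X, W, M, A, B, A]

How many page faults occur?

P -> miss, frames (P)
M -> miss, frames (P M)
X -> miss, frames (P M X)
M -> hit
W -> miss, frames (P M X W)
T -> miss, evict P, frames (M X W T)
X -> hit
W -> hit
M -> hit
A -> miss, evict T, frames (M X W A)
B -> miss, evict W, frames (M X A B)
A -> hit
Page faults: 7.

7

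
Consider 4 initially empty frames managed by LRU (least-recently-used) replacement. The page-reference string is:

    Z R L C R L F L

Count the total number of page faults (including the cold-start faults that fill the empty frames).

5

Z: miss, frames {Z}
R: miss, frames {Z,R}
L: miss, frames {Z,R,L}
C: miss, frames {Z,R,L,C}
R: hit
L: hit
F: miss, evict Z, frames {C,R,L,F}
L: hit
Page faults: 5.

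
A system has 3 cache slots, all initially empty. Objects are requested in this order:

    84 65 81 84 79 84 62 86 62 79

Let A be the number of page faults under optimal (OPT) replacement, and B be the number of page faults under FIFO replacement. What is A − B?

-2

Under OPT: F F F . F . F F . . → 6 faults.
Under FIFO: F F F . F F F F . F → 8 faults.
A − B = 6 − 8 = -2.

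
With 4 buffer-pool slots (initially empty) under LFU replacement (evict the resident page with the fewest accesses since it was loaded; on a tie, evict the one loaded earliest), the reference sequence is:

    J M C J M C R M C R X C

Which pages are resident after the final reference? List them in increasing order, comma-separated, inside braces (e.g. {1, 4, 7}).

{C, M, R, X}

J → fault, frames [J]
M → fault, frames [J, M]
C → fault, frames [J, M, C]
J → hit
M → hit
C → hit
R → fault, frames [J, M, C, R]
M → hit
C → hit
R → hit
X → fault, evict J, frames [M, C, R, X]
C → hit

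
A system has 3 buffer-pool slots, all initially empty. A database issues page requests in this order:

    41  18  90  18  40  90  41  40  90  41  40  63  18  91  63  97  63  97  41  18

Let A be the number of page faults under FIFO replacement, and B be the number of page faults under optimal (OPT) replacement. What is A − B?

Under FIFO: F F F . F . F . . . . F F F . F F . F F → 12 faults.
Under OPT: F F F . F . . . . . . F F F . F . . . F → 9 faults.
A − B = 12 − 9 = 3.

3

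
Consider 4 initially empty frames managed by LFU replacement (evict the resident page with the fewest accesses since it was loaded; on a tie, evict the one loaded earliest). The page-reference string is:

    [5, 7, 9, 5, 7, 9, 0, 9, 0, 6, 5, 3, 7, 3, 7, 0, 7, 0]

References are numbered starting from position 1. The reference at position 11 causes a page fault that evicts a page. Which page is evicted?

6

pos 1: 5 -> fault, frames (5)
pos 2: 7 -> fault, frames (5 7)
pos 3: 9 -> fault, frames (5 7 9)
pos 4: 5 -> hit
pos 5: 7 -> hit
pos 6: 9 -> hit
pos 7: 0 -> fault, frames (5 7 9 0)
pos 8: 9 -> hit
pos 9: 0 -> hit
pos 10: 6 -> fault, evict 5, frames (7 9 0 6)
pos 11: 5 -> fault, evict 6, frames (7 9 0 5)
At position 11, page 6 is evicted.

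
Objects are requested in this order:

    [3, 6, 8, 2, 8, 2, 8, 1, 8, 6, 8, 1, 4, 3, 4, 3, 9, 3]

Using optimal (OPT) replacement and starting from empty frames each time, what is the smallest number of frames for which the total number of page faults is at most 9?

f=1: 18 faults
f=2: 10 faults
f=3: 8 faults
f=4: 7 faults
f=5: 7 faults
f=6: 7 faults
f=7: 7 faults
Smallest f with faults ≤ 9 is 3.

3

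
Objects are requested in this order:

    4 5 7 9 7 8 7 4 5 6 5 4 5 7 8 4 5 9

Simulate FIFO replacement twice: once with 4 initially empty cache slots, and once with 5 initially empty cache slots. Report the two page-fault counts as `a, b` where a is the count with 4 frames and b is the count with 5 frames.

13, 10

4 frames: F F F F . F . F F F . . . F F F F F → 13 faults.
5 frames: F F F F . F . . . F . F F F . . . F → 10 faults.
10 < 13: adding a frame reduced faults, as is typical.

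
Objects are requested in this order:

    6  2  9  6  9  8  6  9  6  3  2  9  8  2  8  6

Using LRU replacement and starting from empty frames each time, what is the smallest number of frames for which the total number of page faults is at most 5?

5

f=1: 16 faults
f=2: 13 faults
f=3: 9 faults
f=4: 8 faults
f=5: 5 faults
Smallest f with faults ≤ 5 is 5.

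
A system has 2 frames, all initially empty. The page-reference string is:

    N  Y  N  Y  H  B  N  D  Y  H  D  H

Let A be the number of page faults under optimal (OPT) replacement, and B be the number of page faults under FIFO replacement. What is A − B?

-2

Under OPT: F F . . F F . F F F . . → 7 faults.
Under FIFO: F F . . F F F F F F F . → 9 faults.
A − B = 7 − 9 = -2.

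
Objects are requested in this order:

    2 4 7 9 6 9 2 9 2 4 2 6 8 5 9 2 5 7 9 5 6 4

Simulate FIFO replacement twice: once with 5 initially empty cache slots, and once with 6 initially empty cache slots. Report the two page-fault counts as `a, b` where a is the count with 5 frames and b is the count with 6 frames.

5 frames: F F F F F . . . . . . . F F . F . F F . F F → 12 faults.
6 frames: F F F F F . . . . . . . F F . F . . . . . F → 9 faults.
9 < 12: adding a frame reduced faults, as is typical.

12, 9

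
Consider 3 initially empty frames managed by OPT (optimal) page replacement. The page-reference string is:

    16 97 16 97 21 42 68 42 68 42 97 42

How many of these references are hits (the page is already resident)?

7

16: fault, frames [16]
97: fault, frames [16, 97]
16: hit
97: hit
21: fault, frames [16, 97, 21]
42: fault, evict 21, frames [16, 97, 42]
68: fault, evict 16, frames [97, 42, 68]
42: hit
68: hit
42: hit
97: hit
42: hit
Hits: 7.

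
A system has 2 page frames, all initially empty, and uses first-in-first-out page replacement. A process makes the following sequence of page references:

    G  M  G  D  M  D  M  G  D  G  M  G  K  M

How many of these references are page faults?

G -> miss, frames [G]
M -> miss, frames [G, M]
G -> hit
D -> miss, evict G, frames [M, D]
M -> hit
D -> hit
M -> hit
G -> miss, evict M, frames [D, G]
D -> hit
G -> hit
M -> miss, evict D, frames [G, M]
G -> hit
K -> miss, evict G, frames [M, K]
M -> hit
Page faults: 6.

6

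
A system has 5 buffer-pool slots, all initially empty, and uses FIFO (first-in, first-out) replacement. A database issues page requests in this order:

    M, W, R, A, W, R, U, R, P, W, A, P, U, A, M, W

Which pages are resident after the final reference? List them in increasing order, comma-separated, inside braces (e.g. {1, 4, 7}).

M: miss, frames {M}
W: miss, frames {M,W}
R: miss, frames {M,W,R}
A: miss, frames {M,W,R,A}
W: hit
R: hit
U: miss, frames {M,W,R,A,U}
R: hit
P: miss, evict M, frames {W,R,A,U,P}
W: hit
A: hit
P: hit
U: hit
A: hit
M: miss, evict W, frames {R,A,U,P,M}
W: miss, evict R, frames {A,U,P,M,W}

{A, M, P, U, W}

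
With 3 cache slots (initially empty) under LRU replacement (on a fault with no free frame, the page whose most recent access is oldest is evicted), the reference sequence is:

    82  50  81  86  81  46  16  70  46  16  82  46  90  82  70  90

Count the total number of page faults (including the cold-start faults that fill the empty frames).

82 → miss, frames [82]
50 → miss, frames [82, 50]
81 → miss, frames [82, 50, 81]
86 → miss, evict 82, frames [50, 81, 86]
81 → hit
46 → miss, evict 50, frames [86, 81, 46]
16 → miss, evict 86, frames [81, 46, 16]
70 → miss, evict 81, frames [46, 16, 70]
46 → hit
16 → hit
82 → miss, evict 70, frames [46, 16, 82]
46 → hit
90 → miss, evict 16, frames [82, 46, 90]
82 → hit
70 → miss, evict 46, frames [90, 82, 70]
90 → hit
Page faults: 10.

10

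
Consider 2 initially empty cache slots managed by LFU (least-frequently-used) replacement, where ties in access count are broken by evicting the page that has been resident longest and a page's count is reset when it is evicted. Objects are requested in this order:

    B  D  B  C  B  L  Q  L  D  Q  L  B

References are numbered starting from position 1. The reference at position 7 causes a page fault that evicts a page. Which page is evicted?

L

pos 1: B -> miss, frames [B]
pos 2: D -> miss, frames [B, D]
pos 3: B -> hit
pos 4: C -> miss, evict D, frames [B, C]
pos 5: B -> hit
pos 6: L -> miss, evict C, frames [B, L]
pos 7: Q -> miss, evict L, frames [B, Q]
At position 7, page L is evicted.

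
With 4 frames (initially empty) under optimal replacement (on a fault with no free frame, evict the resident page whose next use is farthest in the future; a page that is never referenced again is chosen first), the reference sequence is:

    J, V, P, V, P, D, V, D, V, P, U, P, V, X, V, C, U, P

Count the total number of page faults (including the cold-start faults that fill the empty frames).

7

J -> fault, frames {J}
V -> fault, frames {J,V}
P -> fault, frames {J,V,P}
V -> hit
P -> hit
D -> fault, frames {J,V,P,D}
V -> hit
D -> hit
V -> hit
P -> hit
U -> fault, evict D, frames {J,V,P,U}
P -> hit
V -> hit
X -> fault, evict J, frames {V,P,U,X}
V -> hit
C -> fault, evict X, frames {V,P,U,C}
U -> hit
P -> hit
Page faults: 7.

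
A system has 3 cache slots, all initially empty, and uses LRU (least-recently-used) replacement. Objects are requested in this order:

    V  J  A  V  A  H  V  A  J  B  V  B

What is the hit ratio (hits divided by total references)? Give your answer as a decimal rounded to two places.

0.42

V → fault, frames [V]
J → fault, frames [V, J]
A → fault, frames [V, J, A]
V → hit
A → hit
H → fault, evict J, frames [V, A, H]
V → hit
A → hit
J → fault, evict H, frames [V, A, J]
B → fault, evict V, frames [A, J, B]
V → fault, evict A, frames [J, B, V]
B → hit
Hits: 5 of 12 references → 5/12 = 0.4167.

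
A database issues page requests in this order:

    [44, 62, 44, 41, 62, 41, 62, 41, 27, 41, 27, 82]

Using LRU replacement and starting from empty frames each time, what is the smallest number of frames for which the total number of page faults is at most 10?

2

f=1: 12 faults
f=2: 6 faults
f=3: 5 faults
f=4: 5 faults
f=5: 5 faults
Smallest f with faults ≤ 10 is 2.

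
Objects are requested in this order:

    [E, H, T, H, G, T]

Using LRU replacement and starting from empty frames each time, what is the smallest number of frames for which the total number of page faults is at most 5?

f=1: 6 faults
f=2: 5 faults
f=3: 4 faults
f=4: 4 faults
Smallest f with faults ≤ 5 is 2.

2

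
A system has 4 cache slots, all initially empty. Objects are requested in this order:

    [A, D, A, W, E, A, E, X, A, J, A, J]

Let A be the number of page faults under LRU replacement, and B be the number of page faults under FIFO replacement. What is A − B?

Under LRU: F F . F F . . F . F . . → 6 faults.
Under FIFO: F F . F F . . F F F . . → 7 faults.
A − B = 6 − 7 = -1.

-1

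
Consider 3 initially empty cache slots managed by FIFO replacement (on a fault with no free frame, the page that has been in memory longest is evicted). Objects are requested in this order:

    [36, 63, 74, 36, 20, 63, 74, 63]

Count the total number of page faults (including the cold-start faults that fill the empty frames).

36 -> miss, frames (36)
63 -> miss, frames (36 63)
74 -> miss, frames (36 63 74)
36 -> hit
20 -> miss, evict 36, frames (63 74 20)
63 -> hit
74 -> hit
63 -> hit
Page faults: 4.

4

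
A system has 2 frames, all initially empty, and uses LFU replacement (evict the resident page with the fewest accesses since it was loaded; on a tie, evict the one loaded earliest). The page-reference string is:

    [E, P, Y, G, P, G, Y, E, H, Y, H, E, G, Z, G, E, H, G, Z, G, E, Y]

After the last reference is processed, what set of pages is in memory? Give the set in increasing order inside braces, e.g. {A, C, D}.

E → miss, frames {E}
P → miss, frames {E,P}
Y → miss, evict E, frames {P,Y}
G → miss, evict P, frames {Y,G}
P → miss, evict Y, frames {G,P}
G → hit
Y → miss, evict P, frames {G,Y}
E → miss, evict Y, frames {G,E}
H → miss, evict E, frames {G,H}
Y → miss, evict H, frames {G,Y}
H → miss, evict Y, frames {G,H}
E → miss, evict H, frames {G,E}
G → hit
Z → miss, evict E, frames {G,Z}
G → hit
E → miss, evict Z, frames {G,E}
H → miss, evict E, frames {G,H}
G → hit
Z → miss, evict H, frames {G,Z}
G → hit
E → miss, evict Z, frames {G,E}
Y → miss, evict E, frames {G,Y}

{G, Y}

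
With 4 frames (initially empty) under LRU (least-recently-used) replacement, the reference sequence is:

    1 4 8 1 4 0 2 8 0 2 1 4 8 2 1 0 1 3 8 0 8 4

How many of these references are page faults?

13

1 -> fault, frames [1]
4 -> fault, frames [1, 4]
8 -> fault, frames [1, 4, 8]
1 -> hit
4 -> hit
0 -> fault, frames [8, 1, 4, 0]
2 -> fault, evict 8, frames [1, 4, 0, 2]
8 -> fault, evict 1, frames [4, 0, 2, 8]
0 -> hit
2 -> hit
1 -> fault, evict 4, frames [8, 0, 2, 1]
4 -> fault, evict 8, frames [0, 2, 1, 4]
8 -> fault, evict 0, frames [2, 1, 4, 8]
2 -> hit
1 -> hit
0 -> fault, evict 4, frames [8, 2, 1, 0]
1 -> hit
3 -> fault, evict 8, frames [2, 0, 1, 3]
8 -> fault, evict 2, frames [0, 1, 3, 8]
0 -> hit
8 -> hit
4 -> fault, evict 1, frames [3, 0, 8, 4]
Page faults: 13.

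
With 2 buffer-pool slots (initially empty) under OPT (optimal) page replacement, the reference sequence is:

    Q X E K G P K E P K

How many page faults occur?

Q → miss, frames (Q)
X → miss, frames (Q X)
E → miss, evict X, frames (Q E)
K → miss, evict Q, frames (E K)
G → miss, evict E, frames (K G)
P → miss, evict G, frames (K P)
K → hit
E → miss, evict K, frames (P E)
P → hit
K → miss, evict E, frames (P K)
Page faults: 8.

8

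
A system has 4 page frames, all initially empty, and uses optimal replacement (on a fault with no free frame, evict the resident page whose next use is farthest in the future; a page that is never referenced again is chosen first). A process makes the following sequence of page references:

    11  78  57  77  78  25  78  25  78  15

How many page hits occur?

11: fault, frames {11}
78: fault, frames {11,78}
57: fault, frames {11,78,57}
77: fault, frames {11,78,57,77}
78: hit
25: fault, evict 77, frames {11,78,57,25}
78: hit
25: hit
78: hit
15: fault, evict 25, frames {11,78,57,15}
Hits: 4.

4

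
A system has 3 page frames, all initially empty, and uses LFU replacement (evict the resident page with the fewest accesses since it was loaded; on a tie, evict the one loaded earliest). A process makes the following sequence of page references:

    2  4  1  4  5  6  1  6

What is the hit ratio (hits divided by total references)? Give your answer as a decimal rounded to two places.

0.25

2 -> miss, frames (2)
4 -> miss, frames (2 4)
1 -> miss, frames (2 4 1)
4 -> hit
5 -> miss, evict 2, frames (4 1 5)
6 -> miss, evict 1, frames (4 5 6)
1 -> miss, evict 5, frames (4 6 1)
6 -> hit
Hits: 2 of 8 references → 2/8 = 0.2500.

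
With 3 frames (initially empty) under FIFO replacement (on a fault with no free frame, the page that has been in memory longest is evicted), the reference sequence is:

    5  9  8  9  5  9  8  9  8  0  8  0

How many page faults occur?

5 -> fault, frames {5}
9 -> fault, frames {5,9}
8 -> fault, frames {5,9,8}
9 -> hit
5 -> hit
9 -> hit
8 -> hit
9 -> hit
8 -> hit
0 -> fault, evict 5, frames {9,8,0}
8 -> hit
0 -> hit
Page faults: 4.

4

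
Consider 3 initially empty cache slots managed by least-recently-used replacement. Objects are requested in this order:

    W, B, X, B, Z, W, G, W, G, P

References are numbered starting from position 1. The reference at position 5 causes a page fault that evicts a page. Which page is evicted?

W

pos 1: W -> fault, frames {W}
pos 2: B -> fault, frames {W,B}
pos 3: X -> fault, frames {W,B,X}
pos 4: B -> hit
pos 5: Z -> fault, evict W, frames {X,B,Z}
At position 5, page W is evicted.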